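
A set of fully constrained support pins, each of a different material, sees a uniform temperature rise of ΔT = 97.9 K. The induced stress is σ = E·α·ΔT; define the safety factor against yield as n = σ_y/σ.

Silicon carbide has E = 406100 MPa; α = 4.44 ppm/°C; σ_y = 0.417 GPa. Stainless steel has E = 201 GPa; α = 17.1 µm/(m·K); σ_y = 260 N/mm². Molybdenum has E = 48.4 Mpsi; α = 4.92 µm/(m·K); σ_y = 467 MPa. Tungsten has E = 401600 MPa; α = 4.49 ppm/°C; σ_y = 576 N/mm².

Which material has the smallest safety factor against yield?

With everything in SI (GPa, ×10⁻⁶/K, MPa):
  silicon carbide: E = 406.1, α = 4.44, σ_y = 417.0 → σ = 177 MPa, n = 2.36
  stainless steel: E = 201.0, α = 17.1, σ_y = 260.0 → σ = 336 MPa, n = 0.773
  molybdenum: E = 333.7, α = 4.92, σ_y = 467.0 → σ = 161 MPa, n = 2.91
  tungsten: E = 401.6, α = 4.49, σ_y = 576.0 → σ = 177 MPa, n = 3.26
The minimum is stainless steel at n = 0.773.

stainless steel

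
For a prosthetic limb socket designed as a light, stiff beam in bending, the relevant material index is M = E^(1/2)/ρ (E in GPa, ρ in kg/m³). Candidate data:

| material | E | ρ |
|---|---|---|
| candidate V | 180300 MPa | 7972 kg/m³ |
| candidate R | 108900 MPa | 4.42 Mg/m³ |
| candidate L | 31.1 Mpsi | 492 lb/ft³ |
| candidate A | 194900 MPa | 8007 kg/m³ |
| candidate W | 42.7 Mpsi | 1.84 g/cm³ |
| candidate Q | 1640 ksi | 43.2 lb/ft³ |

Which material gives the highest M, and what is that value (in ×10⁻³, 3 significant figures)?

candidate W, M = 9.33×10⁻³

Putting every candidate on a common basis:
  candidate V: E = 180.3 GPa, ρ = 7972 kg/m³
  candidate R: E = 108.9 GPa, ρ = 4420 kg/m³
  candidate L: E = 214.4 GPa, ρ = 7881 kg/m³
  candidate A: E = 194.9 GPa, ρ = 8007 kg/m³
  candidate W: E = 294.4 GPa, ρ = 1840 kg/m³
  candidate Q: E = 11.31 GPa, ρ = 692.0 kg/m³
  candidate W: M = 9.33×10⁻³
  candidate Q: M = 4.86×10⁻³
  candidate R: M = 2.36×10⁻³
  candidate L: M = 1.86×10⁻³
  candidate A: M = 1.74×10⁻³
  candidate V: M = 1.68×10⁻³
Candidate W ranks first.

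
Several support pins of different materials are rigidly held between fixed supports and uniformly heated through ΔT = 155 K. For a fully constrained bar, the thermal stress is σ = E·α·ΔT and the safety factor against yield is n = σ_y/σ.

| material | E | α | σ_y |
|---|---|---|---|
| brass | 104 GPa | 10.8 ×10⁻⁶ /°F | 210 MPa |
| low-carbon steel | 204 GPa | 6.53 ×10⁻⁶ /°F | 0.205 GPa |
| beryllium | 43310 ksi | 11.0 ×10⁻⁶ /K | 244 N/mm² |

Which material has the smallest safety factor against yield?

In consistent units (E in GPa, α in ×10⁻⁶/K, σ_y in MPa):
  brass: E = 104.0, α = 19.4, σ_y = 210.0 → σ = 313 MPa, n = 0.670
  low-carbon steel: E = 204.0, α = 11.8, σ_y = 205.0 → σ = 372 MPa, n = 0.552
  beryllium: E = 298.6, α = 11.0, σ_y = 244.0 → σ = 509 MPa, n = 0.479
Beryllium has the lowest safety factor, n = 0.479.

beryllium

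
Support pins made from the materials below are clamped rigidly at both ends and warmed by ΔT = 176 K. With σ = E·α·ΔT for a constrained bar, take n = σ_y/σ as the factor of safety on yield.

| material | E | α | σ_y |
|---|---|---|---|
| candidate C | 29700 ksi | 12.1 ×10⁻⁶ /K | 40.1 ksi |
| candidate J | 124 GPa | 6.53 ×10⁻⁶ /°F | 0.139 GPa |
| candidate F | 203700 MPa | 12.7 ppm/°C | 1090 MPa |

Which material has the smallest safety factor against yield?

Converting E to GPa, α to ×10⁻⁶/K, σ_y to MPa, then σ and n for each:
  candidate C: E = 204.8, α = 12.1, σ_y = 276.5 → σ = 436 MPa, n = 0.634
  candidate J: E = 124.0, α = 11.8, σ_y = 139.0 → σ = 257 MPa, n = 0.542
  candidate F: E = 203.7, α = 12.7, σ_y = 1090 → σ = 455 MPa, n = 2.39
Candidate J has the lowest safety factor, n = 0.542.

candidate J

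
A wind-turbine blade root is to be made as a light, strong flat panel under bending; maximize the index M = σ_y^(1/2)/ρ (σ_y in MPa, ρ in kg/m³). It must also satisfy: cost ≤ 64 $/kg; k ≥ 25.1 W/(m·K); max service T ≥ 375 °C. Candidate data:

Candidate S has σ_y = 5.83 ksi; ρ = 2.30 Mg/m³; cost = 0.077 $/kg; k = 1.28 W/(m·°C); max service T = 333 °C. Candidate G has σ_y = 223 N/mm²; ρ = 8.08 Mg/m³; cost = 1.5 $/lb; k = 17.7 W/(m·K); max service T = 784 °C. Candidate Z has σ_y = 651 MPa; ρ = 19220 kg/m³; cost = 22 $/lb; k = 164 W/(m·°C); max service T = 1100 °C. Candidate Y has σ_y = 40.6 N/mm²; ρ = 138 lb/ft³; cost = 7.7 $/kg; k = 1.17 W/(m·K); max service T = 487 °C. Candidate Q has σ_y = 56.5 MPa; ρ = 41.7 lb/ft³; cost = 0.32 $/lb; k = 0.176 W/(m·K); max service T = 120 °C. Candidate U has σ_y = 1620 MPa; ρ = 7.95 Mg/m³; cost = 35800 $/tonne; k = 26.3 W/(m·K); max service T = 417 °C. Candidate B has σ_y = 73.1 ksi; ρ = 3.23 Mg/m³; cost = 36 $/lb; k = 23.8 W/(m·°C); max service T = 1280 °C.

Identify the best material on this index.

Screen on constraints: cost ≤ 64 $/kg; k ≥ 25.1 W/(m·K); max service T ≥ 375 °C. Survivors: candidate Z, candidate U.
After converting to SI:
  candidate Z: σ_y = 651.0 MPa, ρ = 19220 kg/m³
  candidate U: σ_y = 1620 MPa, ρ = 7950 kg/m³
  candidate U: M = 5.06×10⁻³
  candidate Z: M = 1.33×10⁻³
Highest index: candidate U.

candidate U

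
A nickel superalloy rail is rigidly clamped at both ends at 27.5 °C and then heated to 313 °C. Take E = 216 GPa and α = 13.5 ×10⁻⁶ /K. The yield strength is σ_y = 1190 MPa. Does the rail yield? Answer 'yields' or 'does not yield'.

ΔT = 285.5 K. Constrained thermal stress σ = E·α·ΔT = 216.0×10³ MPa × 13.5×10⁻⁶ × 285.5 = 833 MPa (compressive).
Compare to σ_y = 1190 MPa: σ < σ_y, so it does not yield.

does not yield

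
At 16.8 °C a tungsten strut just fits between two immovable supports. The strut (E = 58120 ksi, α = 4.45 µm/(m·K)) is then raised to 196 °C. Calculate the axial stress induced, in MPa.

E = 58120 ksi = 400.7 GPa.
ΔT = 179.2 K. Constrained thermal stress σ = E·α·ΔT = 400.7×10³ MPa × 4.45×10⁻⁶ × 179.2 = 320 MPa (compressive).

320 MPa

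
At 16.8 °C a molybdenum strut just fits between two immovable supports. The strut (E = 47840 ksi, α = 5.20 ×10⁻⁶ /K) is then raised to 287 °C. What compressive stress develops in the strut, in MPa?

463 MPa

E = 47840 ksi = 329.8 GPa.
ΔT = 270.2 K. Constrained thermal stress σ = E·α·ΔT = 329.8×10³ MPa × 5.20×10⁻⁶ × 270.2 = 463 MPa (compressive).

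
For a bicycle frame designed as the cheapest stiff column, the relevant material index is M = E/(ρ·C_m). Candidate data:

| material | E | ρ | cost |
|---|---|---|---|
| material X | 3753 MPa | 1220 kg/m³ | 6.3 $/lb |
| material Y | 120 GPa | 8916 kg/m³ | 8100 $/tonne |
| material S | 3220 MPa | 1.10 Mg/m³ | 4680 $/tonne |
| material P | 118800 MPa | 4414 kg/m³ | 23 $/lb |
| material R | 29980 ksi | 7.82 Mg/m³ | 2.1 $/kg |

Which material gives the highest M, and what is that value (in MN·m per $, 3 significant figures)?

material R, M = 12.6 MN·m per $

In SI units:
  material X: E = 3.753 GPa, ρ = 1220 kg/m³, cost = 13.89 $/kg
  material Y: E = 120.0 GPa, ρ = 8916 kg/m³, cost = 8.100 $/kg
  material S: E = 3.220 GPa, ρ = 1100 kg/m³, cost = 4.680 $/kg
  material P: E = 118.8 GPa, ρ = 4414 kg/m³, cost = 50.71 $/kg
  material R: E = 206.7 GPa, ρ = 7820 kg/m³, cost = 2.100 $/kg
  material R: M = 12.6 MN·m per $
  material Y: M = 1.66 MN·m per $
  material S: M = 0.625 MN·m per $
  material P: M = 0.531 MN·m per $
  material X: M = 0.221 MN·m per $
The maximum is for material R.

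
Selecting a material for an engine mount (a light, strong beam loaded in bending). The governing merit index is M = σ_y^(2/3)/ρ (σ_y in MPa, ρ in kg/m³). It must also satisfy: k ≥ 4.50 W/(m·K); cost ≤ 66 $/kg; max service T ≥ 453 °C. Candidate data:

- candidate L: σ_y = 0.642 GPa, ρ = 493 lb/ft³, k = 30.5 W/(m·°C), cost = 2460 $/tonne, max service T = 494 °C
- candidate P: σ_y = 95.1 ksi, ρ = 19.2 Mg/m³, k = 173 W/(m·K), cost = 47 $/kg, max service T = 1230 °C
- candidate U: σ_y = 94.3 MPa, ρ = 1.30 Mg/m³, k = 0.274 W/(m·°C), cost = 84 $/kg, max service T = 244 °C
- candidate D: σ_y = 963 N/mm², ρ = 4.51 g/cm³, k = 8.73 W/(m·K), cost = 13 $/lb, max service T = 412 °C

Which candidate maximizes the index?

Screen on constraints: k ≥ 4.50 W/(m·K); cost ≤ 66 $/kg; max service T ≥ 453 °C. Survivors: candidate L, candidate P.
In SI units:
  candidate L: σ_y = 642.0 MPa, ρ = 7897 kg/m³
  candidate P: σ_y = 655.7 MPa, ρ = 19200 kg/m³
  candidate L: M = 9.42×10⁻³
  candidate P: M = 3.93×10⁻³
The maximum is for candidate L.

candidate L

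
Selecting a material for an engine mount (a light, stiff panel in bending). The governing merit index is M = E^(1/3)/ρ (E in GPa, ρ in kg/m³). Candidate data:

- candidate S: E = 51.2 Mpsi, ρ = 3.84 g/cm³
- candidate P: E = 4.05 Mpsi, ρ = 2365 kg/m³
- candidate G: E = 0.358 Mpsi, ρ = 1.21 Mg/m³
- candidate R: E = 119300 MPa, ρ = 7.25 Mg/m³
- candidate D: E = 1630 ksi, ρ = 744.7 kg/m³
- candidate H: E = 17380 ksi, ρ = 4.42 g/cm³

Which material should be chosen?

candidate D

Putting every candidate on a common basis:
  candidate S: E = 353.0 GPa, ρ = 3840 kg/m³
  candidate P: E = 27.92 GPa, ρ = 2365 kg/m³
  candidate G: E = 2.468 GPa, ρ = 1210 kg/m³
  candidate R: E = 119.3 GPa, ρ = 7250 kg/m³
  candidate D: E = 11.24 GPa, ρ = 744.7 kg/m³
  candidate H: E = 119.8 GPa, ρ = 4420 kg/m³
  candidate D: M = 3.01×10⁻³
  candidate S: M = 1.84×10⁻³
  candidate P: M = 1.28×10⁻³
  candidate G: M = 1.12×10⁻³
  candidate H: M = 1.12×10⁻³
  candidate R: M = 0.679×10⁻³
The maximum is for candidate D.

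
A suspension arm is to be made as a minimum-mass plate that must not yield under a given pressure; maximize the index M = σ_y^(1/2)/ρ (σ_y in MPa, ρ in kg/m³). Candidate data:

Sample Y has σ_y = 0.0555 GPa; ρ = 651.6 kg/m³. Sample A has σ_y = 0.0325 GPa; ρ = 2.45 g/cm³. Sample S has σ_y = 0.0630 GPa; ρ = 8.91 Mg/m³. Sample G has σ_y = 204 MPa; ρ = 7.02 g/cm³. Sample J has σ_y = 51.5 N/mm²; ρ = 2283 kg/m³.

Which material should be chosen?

Normalizing units and computing the index:
  sample Y: σ_y = 55.50 MPa, ρ = 651.6 kg/m³
  sample A: σ_y = 32.50 MPa, ρ = 2450 kg/m³
  sample S: σ_y = 63.00 MPa, ρ = 8910 kg/m³
  sample G: σ_y = 204.0 MPa, ρ = 7020 kg/m³
  sample J: σ_y = 51.50 MPa, ρ = 2283 kg/m³
  sample Y: M = 11.4×10⁻³
  sample J: M = 3.14×10⁻³
  sample A: M = 2.33×10⁻³
  sample G: M = 2.03×10⁻³
  sample S: M = 0.891×10⁻³
The maximum is for sample Y.

sample Y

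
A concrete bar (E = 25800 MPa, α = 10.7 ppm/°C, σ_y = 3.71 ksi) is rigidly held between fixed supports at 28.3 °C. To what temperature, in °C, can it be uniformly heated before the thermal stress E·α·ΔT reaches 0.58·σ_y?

E = 25800 MPa = 25.80 GPa.
σ_y = 3.71 ksi = 25.58 MPa.
E·α·ΔT = 14.84 MPa ⇒ ΔT = 14.84 / (25.80×10³ × 10.7×10⁻⁶) = 53.74 K.
T = 28.3 + 53.74 = 82.04 °C.

82.0 °C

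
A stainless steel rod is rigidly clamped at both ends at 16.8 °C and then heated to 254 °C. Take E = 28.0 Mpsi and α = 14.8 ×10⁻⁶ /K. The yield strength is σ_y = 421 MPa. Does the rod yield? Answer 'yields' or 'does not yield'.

E = 28.0 Mpsi = 193.1 GPa.
ΔT = 237.2 K. Constrained thermal stress σ = E·α·ΔT = 193.1×10³ MPa × 14.8×10⁻⁶ × 237.2 = 678 MPa (compressive).
Compare to σ_y = 421 MPa: σ ≥ σ_y, so it yields.

yields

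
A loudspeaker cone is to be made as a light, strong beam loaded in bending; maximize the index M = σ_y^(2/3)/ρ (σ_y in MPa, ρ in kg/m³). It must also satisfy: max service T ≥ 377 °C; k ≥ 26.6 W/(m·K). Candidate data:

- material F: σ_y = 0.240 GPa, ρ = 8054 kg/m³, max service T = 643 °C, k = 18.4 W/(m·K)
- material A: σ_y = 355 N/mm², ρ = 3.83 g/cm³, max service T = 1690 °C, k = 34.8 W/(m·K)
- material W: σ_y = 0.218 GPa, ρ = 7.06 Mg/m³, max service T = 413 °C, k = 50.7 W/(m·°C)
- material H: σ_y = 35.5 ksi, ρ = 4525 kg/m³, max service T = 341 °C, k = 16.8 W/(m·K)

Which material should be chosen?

material A

Screen on constraints: max service T ≥ 377 °C; k ≥ 26.6 W/(m·K). Survivors: material A, material W.
Normalizing units and computing the index:
  material A: σ_y = 355.0 MPa, ρ = 3830 kg/m³
  material W: σ_y = 218.0 MPa, ρ = 7060 kg/m³
  material A: M = 13.1×10⁻³
  material W: M = 5.13×10⁻³
Material A has the largest M.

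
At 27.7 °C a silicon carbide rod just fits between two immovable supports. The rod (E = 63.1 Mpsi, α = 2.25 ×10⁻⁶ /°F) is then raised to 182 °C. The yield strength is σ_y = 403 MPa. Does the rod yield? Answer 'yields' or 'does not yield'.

E = 63.1 Mpsi = 435.1 GPa.
α = 2.25×10⁻⁶/°F × 9/5 = 4.05×10⁻⁶/K.
ΔT = 154.3 K. Constrained thermal stress σ = E·α·ΔT = 435.1×10³ MPa × 4.05×10⁻⁶ × 154.3 = 272 MPa (compressive).
Compare to σ_y = 403 MPa: σ < σ_y, so it does not yield.

does not yield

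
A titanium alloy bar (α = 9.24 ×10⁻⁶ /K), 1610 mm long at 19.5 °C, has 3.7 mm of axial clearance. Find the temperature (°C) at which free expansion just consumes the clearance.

268 °C

α·L₀·ΔT = 3.7 mm ⇒ ΔT = 3.7 / (9.24×10⁻⁶ × 1610.0) = 248.7 K.
T = 19.5 + 248.7 = 268.2 °C.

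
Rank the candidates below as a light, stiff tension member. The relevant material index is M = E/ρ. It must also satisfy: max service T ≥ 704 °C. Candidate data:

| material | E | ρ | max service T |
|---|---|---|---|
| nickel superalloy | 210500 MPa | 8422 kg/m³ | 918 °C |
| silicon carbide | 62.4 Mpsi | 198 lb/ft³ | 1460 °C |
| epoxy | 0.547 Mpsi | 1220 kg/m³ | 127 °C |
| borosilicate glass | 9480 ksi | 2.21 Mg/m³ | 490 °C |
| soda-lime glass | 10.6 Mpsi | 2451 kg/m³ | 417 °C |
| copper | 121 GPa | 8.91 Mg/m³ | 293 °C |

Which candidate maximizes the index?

Screen on constraints: max service T ≥ 704 °C. Survivors: nickel superalloy, silicon carbide.
Normalizing units and computing the index:
  nickel superalloy: E = 210.5 GPa, ρ = 8422 kg/m³
  silicon carbide: E = 430.2 GPa, ρ = 3172 kg/m³
  silicon carbide: M = 136 MN·m/kg
  nickel superalloy: M = 25.0 MN·m/kg
The maximum is for silicon carbide.

silicon carbide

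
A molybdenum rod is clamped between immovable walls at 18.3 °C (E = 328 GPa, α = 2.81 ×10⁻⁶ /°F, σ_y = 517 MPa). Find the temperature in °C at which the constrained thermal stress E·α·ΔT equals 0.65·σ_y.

221 °C

α = 2.81×10⁻⁶/°F × 9/5 = 5.06×10⁻⁶/K.
E·α·ΔT = 336.1 MPa ⇒ ΔT = 336.1 / (328.0×10³ × 5.06×10⁻⁶) = 202.6 K.
T = 18.3 + 202.6 = 220.9 °C.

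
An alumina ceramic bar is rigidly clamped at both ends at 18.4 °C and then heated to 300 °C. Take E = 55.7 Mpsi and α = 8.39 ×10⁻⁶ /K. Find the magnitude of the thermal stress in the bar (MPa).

E = 55.7 Mpsi = 384.0 GPa.
ΔT = 281.6 K. Constrained thermal stress σ = E·α·ΔT = 384.0×10³ MPa × 8.39×10⁻⁶ × 281.6 = 907 MPa (compressive).

907 MPa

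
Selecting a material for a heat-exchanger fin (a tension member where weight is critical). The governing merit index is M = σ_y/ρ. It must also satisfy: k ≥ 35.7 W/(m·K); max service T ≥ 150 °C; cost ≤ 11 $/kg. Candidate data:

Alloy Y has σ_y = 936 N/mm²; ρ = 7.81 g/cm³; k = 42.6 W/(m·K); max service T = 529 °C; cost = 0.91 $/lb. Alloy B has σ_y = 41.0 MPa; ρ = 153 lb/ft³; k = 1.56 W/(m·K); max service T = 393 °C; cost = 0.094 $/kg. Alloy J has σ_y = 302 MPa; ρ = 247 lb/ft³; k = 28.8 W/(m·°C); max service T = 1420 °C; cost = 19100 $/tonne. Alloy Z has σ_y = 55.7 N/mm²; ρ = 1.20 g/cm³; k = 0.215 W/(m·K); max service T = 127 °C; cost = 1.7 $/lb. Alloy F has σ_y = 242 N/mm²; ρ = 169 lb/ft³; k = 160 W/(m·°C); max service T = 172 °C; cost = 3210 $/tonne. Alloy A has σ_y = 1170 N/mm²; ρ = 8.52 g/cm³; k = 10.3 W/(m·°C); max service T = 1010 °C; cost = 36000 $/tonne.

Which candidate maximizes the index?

alloy Y

Screen on constraints: k ≥ 35.7 W/(m·K); max service T ≥ 150 °C; cost ≤ 11 $/kg. Survivors: alloy Y, alloy F.
Putting every candidate on a common basis:
  alloy Y: σ_y = 936.0 MPa, ρ = 7810 kg/m³
  alloy F: σ_y = 242.0 MPa, ρ = 2707 kg/m³
  alloy Y: M = 120 kN·m/kg
  alloy F: M = 89.4 kN·m/kg
Alloy Y has the largest M.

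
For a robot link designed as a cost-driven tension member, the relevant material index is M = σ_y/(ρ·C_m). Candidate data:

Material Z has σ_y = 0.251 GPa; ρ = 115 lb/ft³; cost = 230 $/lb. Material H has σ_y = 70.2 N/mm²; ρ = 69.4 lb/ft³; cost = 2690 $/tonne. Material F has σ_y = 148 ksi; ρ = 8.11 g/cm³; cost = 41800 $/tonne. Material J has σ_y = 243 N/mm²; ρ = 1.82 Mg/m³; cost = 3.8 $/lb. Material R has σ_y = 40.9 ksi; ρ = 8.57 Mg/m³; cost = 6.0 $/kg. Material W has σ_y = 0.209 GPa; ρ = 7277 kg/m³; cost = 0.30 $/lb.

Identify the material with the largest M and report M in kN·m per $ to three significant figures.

In SI units:
  material Z: σ_y = 251.0 MPa, ρ = 1842 kg/m³, cost = 507.1 $/kg
  material H: σ_y = 70.20 MPa, ρ = 1112 kg/m³, cost = 2.690 $/kg
  material F: σ_y = 1020 MPa, ρ = 8110 kg/m³, cost = 41.80 $/kg
  material J: σ_y = 243.0 MPa, ρ = 1820 kg/m³, cost = 8.377 $/kg
  material R: σ_y = 282.0 MPa, ρ = 8570 kg/m³, cost = 6.000 $/kg
  material W: σ_y = 209.0 MPa, ρ = 7277 kg/m³, cost = 0.6614 $/kg
  material W: M = 43.4 kN·m per $
  material H: M = 23.5 kN·m per $
  material J: M = 15.9 kN·m per $
  material R: M = 5.48 kN·m per $
  material F: M = 3.01 kN·m per $
  material Z: M = 0.269 kN·m per $
Material W has the largest M.

material W, M = 43.4 kN·m per $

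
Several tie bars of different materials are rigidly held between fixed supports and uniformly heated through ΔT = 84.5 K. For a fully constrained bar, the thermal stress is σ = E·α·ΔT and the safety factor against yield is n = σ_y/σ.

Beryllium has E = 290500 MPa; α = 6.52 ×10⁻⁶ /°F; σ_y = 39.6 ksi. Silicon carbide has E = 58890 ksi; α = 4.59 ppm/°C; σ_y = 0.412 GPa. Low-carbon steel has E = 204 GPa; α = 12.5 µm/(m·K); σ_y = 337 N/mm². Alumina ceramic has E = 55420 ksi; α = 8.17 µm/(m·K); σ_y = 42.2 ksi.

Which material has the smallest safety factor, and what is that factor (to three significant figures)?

beryllium, n = 0.948

Per material, after unit conversion:
  beryllium: E = 290.5, α = 11.7, σ_y = 273.0 → σ = 288 MPa, n = 0.948
  silicon carbide: E = 406.0, α = 4.59, σ_y = 412.0 → σ = 157 MPa, n = 2.62
  low-carbon steel: E = 204.0, α = 12.5, σ_y = 337.0 → σ = 215 MPa, n = 1.56
  alumina ceramic: E = 382.1, α = 8.17, σ_y = 291.0 → σ = 264 MPa, n = 1.10
Smallest n: beryllium with n = 0.948.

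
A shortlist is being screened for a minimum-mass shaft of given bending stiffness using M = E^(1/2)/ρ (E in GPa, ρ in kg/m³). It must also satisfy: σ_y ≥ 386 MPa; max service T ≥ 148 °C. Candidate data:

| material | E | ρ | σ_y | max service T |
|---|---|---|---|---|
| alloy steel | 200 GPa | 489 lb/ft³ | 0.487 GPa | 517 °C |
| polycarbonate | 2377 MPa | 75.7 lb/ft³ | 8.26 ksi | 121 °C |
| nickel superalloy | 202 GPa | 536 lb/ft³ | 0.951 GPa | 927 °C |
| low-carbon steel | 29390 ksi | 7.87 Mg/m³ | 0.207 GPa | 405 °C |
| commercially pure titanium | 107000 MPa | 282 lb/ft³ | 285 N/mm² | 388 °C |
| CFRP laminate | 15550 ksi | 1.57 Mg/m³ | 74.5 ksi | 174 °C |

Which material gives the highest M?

Screen on constraints: σ_y ≥ 386 MPa; max service T ≥ 148 °C. Survivors: alloy steel, nickel superalloy, CFRP laminate.
In SI units:
  alloy steel: E = 200.0 GPa, ρ = 7833 kg/m³
  nickel superalloy: E = 202.0 GPa, ρ = 8586 kg/m³
  CFRP laminate: E = 107.2 GPa, ρ = 1570 kg/m³
  CFRP laminate: M = 6.60×10⁻³
  alloy steel: M = 1.81×10⁻³
  nickel superalloy: M = 1.66×10⁻³
Highest index: CFRP laminate.

CFRP laminate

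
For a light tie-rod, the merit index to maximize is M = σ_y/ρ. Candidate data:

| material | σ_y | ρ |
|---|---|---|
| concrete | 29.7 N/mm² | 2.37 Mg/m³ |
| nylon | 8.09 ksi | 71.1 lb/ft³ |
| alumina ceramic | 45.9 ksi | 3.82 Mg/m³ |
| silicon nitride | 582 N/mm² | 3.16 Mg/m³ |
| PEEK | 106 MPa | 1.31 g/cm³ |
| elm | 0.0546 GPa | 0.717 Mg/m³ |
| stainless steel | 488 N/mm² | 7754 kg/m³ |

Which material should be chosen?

silicon nitride

In SI units:
  concrete: σ_y = 29.70 MPa, ρ = 2370 kg/m³
  nylon: σ_y = 55.78 MPa, ρ = 1139 kg/m³
  alumina ceramic: σ_y = 316.5 MPa, ρ = 3820 kg/m³
  silicon nitride: σ_y = 582.0 MPa, ρ = 3160 kg/m³
  PEEK: σ_y = 106.0 MPa, ρ = 1310 kg/m³
  elm: σ_y = 54.60 MPa, ρ = 717.0 kg/m³
  stainless steel: σ_y = 488.0 MPa, ρ = 7754 kg/m³
  silicon nitride: M = 184 kN·m/kg
  alumina ceramic: M = 82.8 kN·m/kg
  PEEK: M = 80.9 kN·m/kg
  elm: M = 76.2 kN·m/kg
  stainless steel: M = 62.9 kN·m/kg
  nylon: M = 49.0 kN·m/kg
  concrete: M = 12.5 kN·m/kg
Silicon nitride has the largest M.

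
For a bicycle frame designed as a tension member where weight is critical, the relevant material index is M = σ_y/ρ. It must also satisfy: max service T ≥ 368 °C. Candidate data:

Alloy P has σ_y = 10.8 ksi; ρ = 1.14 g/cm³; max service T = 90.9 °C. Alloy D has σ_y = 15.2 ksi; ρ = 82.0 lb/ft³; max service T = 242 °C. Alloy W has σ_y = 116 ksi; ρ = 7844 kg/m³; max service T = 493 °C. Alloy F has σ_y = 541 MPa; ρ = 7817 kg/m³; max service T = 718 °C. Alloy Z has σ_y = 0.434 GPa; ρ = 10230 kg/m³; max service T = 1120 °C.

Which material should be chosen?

Screen on constraints: max service T ≥ 368 °C. Survivors: alloy W, alloy F, alloy Z.
In SI units:
  alloy W: σ_y = 799.8 MPa, ρ = 7844 kg/m³
  alloy F: σ_y = 541.0 MPa, ρ = 7817 kg/m³
  alloy Z: σ_y = 434.0 MPa, ρ = 10230 kg/m³
  alloy W: M = 102 kN·m/kg
  alloy F: M = 69.2 kN·m/kg
  alloy Z: M = 42.4 kN·m/kg
Alloy W has the largest M.

alloy W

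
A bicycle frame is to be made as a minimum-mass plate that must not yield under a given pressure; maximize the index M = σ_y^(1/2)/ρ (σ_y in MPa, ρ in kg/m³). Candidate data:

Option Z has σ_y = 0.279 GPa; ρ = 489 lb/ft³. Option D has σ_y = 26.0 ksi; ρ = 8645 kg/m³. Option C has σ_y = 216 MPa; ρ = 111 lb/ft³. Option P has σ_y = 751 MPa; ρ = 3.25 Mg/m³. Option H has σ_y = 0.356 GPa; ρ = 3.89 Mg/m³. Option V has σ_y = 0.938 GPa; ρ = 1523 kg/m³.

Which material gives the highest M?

Normalizing units and computing the index:
  option Z: σ_y = 279.0 MPa, ρ = 7833 kg/m³
  option D: σ_y = 179.3 MPa, ρ = 8645 kg/m³
  option C: σ_y = 216.0 MPa, ρ = 1778 kg/m³
  option P: σ_y = 751.0 MPa, ρ = 3250 kg/m³
  option H: σ_y = 356.0 MPa, ρ = 3890 kg/m³
  option V: σ_y = 938.0 MPa, ρ = 1523 kg/m³
  option V: M = 20.1×10⁻³
  option P: M = 8.43×10⁻³
  option C: M = 8.27×10⁻³
  option H: M = 4.85×10⁻³
  option Z: M = 2.13×10⁻³
  option D: M = 1.55×10⁻³
Option V ranks first.

option V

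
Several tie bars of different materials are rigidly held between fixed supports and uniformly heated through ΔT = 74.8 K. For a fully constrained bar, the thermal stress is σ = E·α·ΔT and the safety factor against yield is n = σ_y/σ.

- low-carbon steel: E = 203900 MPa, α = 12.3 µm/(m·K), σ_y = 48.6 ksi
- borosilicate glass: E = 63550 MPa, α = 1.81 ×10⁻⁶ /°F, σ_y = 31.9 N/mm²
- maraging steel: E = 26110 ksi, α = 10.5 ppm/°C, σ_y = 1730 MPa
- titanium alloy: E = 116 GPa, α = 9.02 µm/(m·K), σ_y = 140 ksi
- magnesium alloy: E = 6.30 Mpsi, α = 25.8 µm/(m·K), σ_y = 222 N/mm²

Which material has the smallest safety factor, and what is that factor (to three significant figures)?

low-carbon steel, n = 1.79

Converting E to GPa, α to ×10⁻⁶/K, σ_y to MPa, then σ and n for each:
  low-carbon steel: E = 203.9, α = 12.3, σ_y = 335.1 → σ = 188 MPa, n = 1.79
  borosilicate glass: E = 63.55, α = 3.26, σ_y = 31.90 → σ = 15.5 MPa, n = 2.06
  maraging steel: E = 180.0, α = 10.5, σ_y = 1730 → σ = 141 MPa, n = 12.2
  titanium alloy: E = 116.0, α = 9.02, σ_y = 965.3 → σ = 78.3 MPa, n = 12.3
  magnesium alloy: E = 43.44, α = 25.8, σ_y = 222.0 → σ = 83.8 MPa, n = 2.65
Low-carbon steel has the lowest safety factor, n = 1.79.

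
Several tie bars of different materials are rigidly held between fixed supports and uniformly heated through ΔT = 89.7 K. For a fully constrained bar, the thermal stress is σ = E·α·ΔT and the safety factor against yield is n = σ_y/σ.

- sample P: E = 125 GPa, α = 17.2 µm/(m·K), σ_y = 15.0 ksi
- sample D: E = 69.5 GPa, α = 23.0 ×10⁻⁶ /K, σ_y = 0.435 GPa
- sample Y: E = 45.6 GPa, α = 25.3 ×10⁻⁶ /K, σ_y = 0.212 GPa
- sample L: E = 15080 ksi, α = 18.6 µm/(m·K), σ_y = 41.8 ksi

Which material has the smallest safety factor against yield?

sample P

Converting E to GPa, α to ×10⁻⁶/K, σ_y to MPa, then σ and n for each:
  sample P: E = 125.0, α = 17.2, σ_y = 103.4 → σ = 193 MPa, n = 0.536
  sample D: E = 69.50, α = 23.0, σ_y = 435.0 → σ = 143 MPa, n = 3.03
  sample Y: E = 45.60, α = 25.3, σ_y = 212.0 → σ = 103 MPa, n = 2.05
  sample L: E = 104.0, α = 18.6, σ_y = 288.2 → σ = 173 MPa, n = 1.66
Smallest n: sample P with n = 0.536.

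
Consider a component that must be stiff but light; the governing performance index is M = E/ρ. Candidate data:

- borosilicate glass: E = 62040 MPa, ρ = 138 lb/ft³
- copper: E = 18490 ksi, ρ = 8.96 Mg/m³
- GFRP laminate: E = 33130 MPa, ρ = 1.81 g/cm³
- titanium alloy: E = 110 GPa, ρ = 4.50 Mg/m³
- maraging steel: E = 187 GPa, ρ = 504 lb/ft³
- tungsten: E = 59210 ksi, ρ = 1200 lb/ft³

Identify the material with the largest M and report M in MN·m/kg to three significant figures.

borosilicate glass, M = 28.1 MN·m/kg

After converting to SI:
  borosilicate glass: E = 62.04 GPa, ρ = 2211 kg/m³
  copper: E = 127.5 GPa, ρ = 8960 kg/m³
  GFRP laminate: E = 33.13 GPa, ρ = 1810 kg/m³
  titanium alloy: E = 110.0 GPa, ρ = 4500 kg/m³
  maraging steel: E = 187.0 GPa, ρ = 8073 kg/m³
  tungsten: E = 408.2 GPa, ρ = 19220 kg/m³
  borosilicate glass: M = 28.1 MN·m/kg
  titanium alloy: M = 24.4 MN·m/kg
  maraging steel: M = 23.2 MN·m/kg
  tungsten: M = 21.2 MN·m/kg
  GFRP laminate: M = 18.3 MN·m/kg
  copper: M = 14.2 MN·m/kg
The maximum is for borosilicate glass.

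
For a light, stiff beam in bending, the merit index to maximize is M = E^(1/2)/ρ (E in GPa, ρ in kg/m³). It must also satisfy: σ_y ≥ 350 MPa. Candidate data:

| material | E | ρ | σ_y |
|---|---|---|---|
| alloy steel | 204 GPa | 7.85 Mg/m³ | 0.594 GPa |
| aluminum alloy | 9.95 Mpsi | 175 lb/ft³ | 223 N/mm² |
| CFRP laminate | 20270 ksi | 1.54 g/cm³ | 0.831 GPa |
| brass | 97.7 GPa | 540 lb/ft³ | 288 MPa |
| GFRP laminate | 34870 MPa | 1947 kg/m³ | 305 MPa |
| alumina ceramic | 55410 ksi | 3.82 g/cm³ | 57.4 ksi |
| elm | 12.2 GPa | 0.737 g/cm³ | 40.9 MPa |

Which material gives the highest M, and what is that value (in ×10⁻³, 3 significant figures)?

CFRP laminate, M = 7.68×10⁻³

Screen on constraints: σ_y ≥ 350 MPa. Survivors: alloy steel, CFRP laminate, alumina ceramic.
After converting to SI:
  alloy steel: E = 204.0 GPa, ρ = 7850 kg/m³
  CFRP laminate: E = 139.8 GPa, ρ = 1540 kg/m³
  alumina ceramic: E = 382.0 GPa, ρ = 3820 kg/m³
  CFRP laminate: M = 7.68×10⁻³
  alumina ceramic: M = 5.12×10⁻³
  alloy steel: M = 1.82×10⁻³
Highest index: CFRP laminate.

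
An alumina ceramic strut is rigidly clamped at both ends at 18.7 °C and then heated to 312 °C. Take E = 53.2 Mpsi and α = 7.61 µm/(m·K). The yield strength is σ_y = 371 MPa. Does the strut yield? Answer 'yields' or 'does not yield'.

yields

E = 53.2 Mpsi = 366.8 GPa.
ΔT = 293.3 K. Constrained thermal stress σ = E·α·ΔT = 366.8×10³ MPa × 7.61×10⁻⁶ × 293.3 = 819 MPa (compressive).
Compare to σ_y = 371 MPa: σ ≥ σ_y, so it yields.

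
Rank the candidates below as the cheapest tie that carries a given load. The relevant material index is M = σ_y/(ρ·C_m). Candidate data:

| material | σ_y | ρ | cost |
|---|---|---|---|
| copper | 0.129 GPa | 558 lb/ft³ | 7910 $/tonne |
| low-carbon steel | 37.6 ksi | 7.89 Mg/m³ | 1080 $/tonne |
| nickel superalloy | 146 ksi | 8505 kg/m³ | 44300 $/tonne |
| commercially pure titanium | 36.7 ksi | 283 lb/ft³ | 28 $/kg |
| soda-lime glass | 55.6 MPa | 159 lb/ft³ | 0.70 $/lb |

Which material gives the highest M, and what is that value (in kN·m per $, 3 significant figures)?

After converting to SI:
  copper: σ_y = 129.0 MPa, ρ = 8938 kg/m³, cost = 7.910 $/kg
  low-carbon steel: σ_y = 259.2 MPa, ρ = 7890 kg/m³, cost = 1.080 $/kg
  nickel superalloy: σ_y = 1007 MPa, ρ = 8505 kg/m³, cost = 44.30 $/kg
  commercially pure titanium: σ_y = 253.0 MPa, ρ = 4533 kg/m³, cost = 28.00 $/kg
  soda-lime glass: σ_y = 55.60 MPa, ρ = 2547 kg/m³, cost = 1.543 $/kg
  low-carbon steel: M = 30.4 kN·m per $
  soda-lime glass: M = 14.1 kN·m per $
  nickel superalloy: M = 2.67 kN·m per $
  commercially pure titanium: M = 1.99 kN·m per $
  copper: M = 1.82 kN·m per $
Low-carbon steel has the largest M.

low-carbon steel, M = 30.4 kN·m per $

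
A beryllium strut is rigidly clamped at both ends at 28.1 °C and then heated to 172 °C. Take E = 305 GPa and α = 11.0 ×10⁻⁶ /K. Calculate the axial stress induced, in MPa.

483 MPa

ΔT = 143.9 K. Constrained thermal stress σ = E·α·ΔT = 305.0×10³ MPa × 11.0×10⁻⁶ × 143.9 = 483 MPa (compressive).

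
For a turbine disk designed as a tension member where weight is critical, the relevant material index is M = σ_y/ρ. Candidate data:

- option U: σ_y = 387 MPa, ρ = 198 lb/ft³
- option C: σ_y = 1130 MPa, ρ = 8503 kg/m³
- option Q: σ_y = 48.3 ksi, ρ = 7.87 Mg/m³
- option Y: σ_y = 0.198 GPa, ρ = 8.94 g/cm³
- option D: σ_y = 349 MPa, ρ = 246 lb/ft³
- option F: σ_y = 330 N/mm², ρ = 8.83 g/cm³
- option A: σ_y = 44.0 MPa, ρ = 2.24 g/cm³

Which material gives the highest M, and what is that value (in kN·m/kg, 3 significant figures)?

option C, M = 133 kN·m/kg

In SI units:
  option U: σ_y = 387.0 MPa, ρ = 3172 kg/m³
  option C: σ_y = 1130 MPa, ρ = 8503 kg/m³
  option Q: σ_y = 333.0 MPa, ρ = 7870 kg/m³
  option Y: σ_y = 198.0 MPa, ρ = 8940 kg/m³
  option D: σ_y = 349.0 MPa, ρ = 3941 kg/m³
  option F: σ_y = 330.0 MPa, ρ = 8830 kg/m³
  option A: σ_y = 44.00 MPa, ρ = 2240 kg/m³
  option C: M = 133 kN·m/kg
  option U: M = 122 kN·m/kg
  option D: M = 88.6 kN·m/kg
  option Q: M = 42.3 kN·m/kg
  option F: M = 37.4 kN·m/kg
  option Y: M = 22.1 kN·m/kg
  option A: M = 19.6 kN·m/kg
Highest index: option C.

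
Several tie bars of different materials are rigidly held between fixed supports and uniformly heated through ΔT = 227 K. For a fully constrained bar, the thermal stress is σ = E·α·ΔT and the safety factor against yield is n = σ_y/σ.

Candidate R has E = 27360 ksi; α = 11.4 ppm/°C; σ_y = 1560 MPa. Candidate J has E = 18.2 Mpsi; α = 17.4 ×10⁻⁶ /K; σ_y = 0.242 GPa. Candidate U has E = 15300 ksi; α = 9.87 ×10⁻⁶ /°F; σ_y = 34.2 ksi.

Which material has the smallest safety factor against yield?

In consistent units (E in GPa, α in ×10⁻⁶/K, σ_y in MPa):
  candidate R: E = 188.6, α = 11.4, σ_y = 1560 → σ = 488 MPa, n = 3.20
  candidate J: E = 125.5, α = 17.4, σ_y = 242.0 → σ = 496 MPa, n = 0.488
  candidate U: E = 105.5, α = 17.8, σ_y = 235.8 → σ = 425 MPa, n = 0.554
The minimum is candidate J at n = 0.488.

candidate J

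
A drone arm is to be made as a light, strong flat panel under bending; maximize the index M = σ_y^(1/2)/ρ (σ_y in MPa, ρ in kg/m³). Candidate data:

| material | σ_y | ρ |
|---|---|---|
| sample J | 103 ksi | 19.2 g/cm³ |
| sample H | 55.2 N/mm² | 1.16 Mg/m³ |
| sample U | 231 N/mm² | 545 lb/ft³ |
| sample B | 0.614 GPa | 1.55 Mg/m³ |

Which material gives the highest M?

Convert each candidate to consistent units, then evaluate M:
  sample J: σ_y = 710.2 MPa, ρ = 19200 kg/m³
  sample H: σ_y = 55.20 MPa, ρ = 1160 kg/m³
  sample U: σ_y = 231.0 MPa, ρ = 8730 kg/m³
  sample B: σ_y = 614.0 MPa, ρ = 1550 kg/m³
  sample B: M = 16.0×10⁻³
  sample H: M = 6.40×10⁻³
  sample U: M = 1.74×10⁻³
  sample J: M = 1.39×10⁻³
The maximum is for sample B.

sample B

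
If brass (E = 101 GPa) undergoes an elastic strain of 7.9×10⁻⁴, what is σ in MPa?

79.8 MPa

σ = E·ε = 101000 MPa × 7.9×10⁻⁴ = 79.8 MPa.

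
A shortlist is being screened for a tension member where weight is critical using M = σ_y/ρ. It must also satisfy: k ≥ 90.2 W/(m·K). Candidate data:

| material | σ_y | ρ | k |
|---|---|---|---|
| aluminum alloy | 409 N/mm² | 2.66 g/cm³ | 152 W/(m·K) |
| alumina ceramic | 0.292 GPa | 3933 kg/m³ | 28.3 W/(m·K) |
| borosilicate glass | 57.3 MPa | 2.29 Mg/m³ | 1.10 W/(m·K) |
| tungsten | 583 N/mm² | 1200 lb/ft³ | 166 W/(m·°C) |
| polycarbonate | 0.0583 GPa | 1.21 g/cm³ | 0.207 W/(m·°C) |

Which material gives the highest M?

Screen on constraints: k ≥ 90.2 W/(m·K). Survivors: aluminum alloy, tungsten.
In SI units:
  aluminum alloy: σ_y = 409.0 MPa, ρ = 2660 kg/m³
  tungsten: σ_y = 583.0 MPa, ρ = 19220 kg/m³
  aluminum alloy: M = 154 kN·m/kg
  tungsten: M = 30.3 kN·m/kg
Highest index: aluminum alloy.

aluminum alloy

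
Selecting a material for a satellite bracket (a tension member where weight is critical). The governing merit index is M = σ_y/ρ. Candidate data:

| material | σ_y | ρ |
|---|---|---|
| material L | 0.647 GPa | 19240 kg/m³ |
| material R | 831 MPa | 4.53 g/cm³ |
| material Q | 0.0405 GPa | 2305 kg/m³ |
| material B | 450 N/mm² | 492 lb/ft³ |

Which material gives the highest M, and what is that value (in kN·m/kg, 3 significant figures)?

material R, M = 183 kN·m/kg

Normalizing units and computing the index:
  material L: σ_y = 647.0 MPa, ρ = 19240 kg/m³
  material R: σ_y = 831.0 MPa, ρ = 4530 kg/m³
  material Q: σ_y = 40.50 MPa, ρ = 2305 kg/m³
  material B: σ_y = 450.0 MPa, ρ = 7881 kg/m³
  material R: M = 183 kN·m/kg
  material B: M = 57.1 kN·m/kg
  material L: M = 33.6 kN·m/kg
  material Q: M = 17.6 kN·m/kg
Highest index: material R.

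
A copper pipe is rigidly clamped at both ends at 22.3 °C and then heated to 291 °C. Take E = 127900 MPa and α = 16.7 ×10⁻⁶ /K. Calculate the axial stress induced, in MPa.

574 MPa

E = 127900 MPa = 127.9 GPa.
ΔT = 268.7 K. Constrained thermal stress σ = E·α·ΔT = 127.9×10³ MPa × 16.7×10⁻⁶ × 268.7 = 574 MPa (compressive).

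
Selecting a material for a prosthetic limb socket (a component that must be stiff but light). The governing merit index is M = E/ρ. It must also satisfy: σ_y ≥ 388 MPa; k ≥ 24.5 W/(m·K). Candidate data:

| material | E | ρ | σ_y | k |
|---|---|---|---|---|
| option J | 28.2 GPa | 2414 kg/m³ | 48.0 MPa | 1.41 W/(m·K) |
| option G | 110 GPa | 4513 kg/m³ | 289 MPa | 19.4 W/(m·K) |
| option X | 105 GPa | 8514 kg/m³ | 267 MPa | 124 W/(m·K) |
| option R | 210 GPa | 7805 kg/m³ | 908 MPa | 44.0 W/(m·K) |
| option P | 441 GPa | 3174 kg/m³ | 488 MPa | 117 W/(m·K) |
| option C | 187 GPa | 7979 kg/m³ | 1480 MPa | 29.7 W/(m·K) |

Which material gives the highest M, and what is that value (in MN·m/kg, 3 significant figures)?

Screen on constraints: σ_y ≥ 388 MPa; k ≥ 24.5 W/(m·K). Survivors: option R, option P, option C.
Per-candidate index values:
  option P: M = 139 MN·m/kg
  option R: M = 26.9 MN·m/kg
  option C: M = 23.4 MN·m/kg
Option P ranks first.

option P, M = 139 MN·m/kg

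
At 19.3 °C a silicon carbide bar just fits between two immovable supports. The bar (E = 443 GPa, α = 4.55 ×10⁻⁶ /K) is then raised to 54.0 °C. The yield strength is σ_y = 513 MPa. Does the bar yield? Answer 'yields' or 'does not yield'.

does not yield

ΔT = 34.70 K. Constrained thermal stress σ = E·α·ΔT = 443.0×10³ MPa × 4.55×10⁻⁶ × 34.70 = 69.9 MPa (compressive).
Compare to σ_y = 513 MPa: σ < σ_y, so it does not yield.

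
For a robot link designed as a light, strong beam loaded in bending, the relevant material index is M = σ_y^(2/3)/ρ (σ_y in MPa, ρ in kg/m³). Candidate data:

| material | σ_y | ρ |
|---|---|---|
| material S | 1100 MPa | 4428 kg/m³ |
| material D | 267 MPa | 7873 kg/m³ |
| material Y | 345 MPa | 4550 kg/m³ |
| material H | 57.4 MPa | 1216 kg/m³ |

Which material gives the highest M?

Computing M directly (units already consistent):
  material S: M = 24.1×10⁻³
  material H: M = 12.2×10⁻³
  material Y: M = 10.8×10⁻³
  material D: M = 5.27×10⁻³
The maximum is for material S.

material S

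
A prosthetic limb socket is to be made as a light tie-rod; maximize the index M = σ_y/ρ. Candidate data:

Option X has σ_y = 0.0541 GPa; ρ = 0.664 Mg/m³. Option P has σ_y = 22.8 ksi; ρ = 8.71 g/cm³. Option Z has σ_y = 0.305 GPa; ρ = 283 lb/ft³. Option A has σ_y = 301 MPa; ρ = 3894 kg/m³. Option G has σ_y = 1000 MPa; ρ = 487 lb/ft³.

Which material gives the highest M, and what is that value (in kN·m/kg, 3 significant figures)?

Putting every candidate on a common basis:
  option X: σ_y = 54.10 MPa, ρ = 664.0 kg/m³
  option P: σ_y = 157.2 MPa, ρ = 8710 kg/m³
  option Z: σ_y = 305.0 MPa, ρ = 4533 kg/m³
  option A: σ_y = 301.0 MPa, ρ = 3894 kg/m³
  option G: σ_y = 1000 MPa, ρ = 7801 kg/m³
  option G: M = 128 kN·m/kg
  option X: M = 81.5 kN·m/kg
  option A: M = 77.3 kN·m/kg
  option Z: M = 67.3 kN·m/kg
  option P: M = 18.0 kN·m/kg
Option G has the largest M.

option G, M = 128 kN·m/kg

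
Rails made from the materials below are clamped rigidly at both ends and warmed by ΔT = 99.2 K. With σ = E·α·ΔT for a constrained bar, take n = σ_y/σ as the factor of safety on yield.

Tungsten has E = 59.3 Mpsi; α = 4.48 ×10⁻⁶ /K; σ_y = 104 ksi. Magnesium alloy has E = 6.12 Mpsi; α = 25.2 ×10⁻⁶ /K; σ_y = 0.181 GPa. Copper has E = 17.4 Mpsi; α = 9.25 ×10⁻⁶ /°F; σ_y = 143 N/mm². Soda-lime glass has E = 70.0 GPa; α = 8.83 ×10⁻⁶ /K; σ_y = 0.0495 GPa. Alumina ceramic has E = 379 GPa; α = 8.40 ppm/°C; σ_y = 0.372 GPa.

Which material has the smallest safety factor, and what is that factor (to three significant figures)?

Per material, after unit conversion:
  tungsten: E = 408.9, α = 4.48, σ_y = 717.1 → σ = 182 MPa, n = 3.95
  magnesium alloy: E = 42.20, α = 25.2, σ_y = 181.0 → σ = 105 MPa, n = 1.72
  copper: E = 120.0, α = 16.6, σ_y = 143.0 → σ = 198 MPa, n = 0.722
  soda-lime glass: E = 70.00, α = 8.83, σ_y = 49.50 → σ = 61.3 MPa, n = 0.807
  alumina ceramic: E = 379.0, α = 8.40, σ_y = 372.0 → σ = 316 MPa, n = 1.18
The minimum is copper at n = 0.722.

copper, n = 0.722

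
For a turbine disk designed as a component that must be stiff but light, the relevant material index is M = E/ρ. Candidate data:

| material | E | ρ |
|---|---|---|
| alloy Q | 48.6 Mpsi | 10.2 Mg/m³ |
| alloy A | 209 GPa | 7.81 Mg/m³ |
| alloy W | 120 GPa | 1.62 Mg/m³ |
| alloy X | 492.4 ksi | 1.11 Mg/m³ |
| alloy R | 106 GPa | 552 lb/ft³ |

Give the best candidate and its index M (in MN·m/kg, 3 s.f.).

Convert each candidate to consistent units, then evaluate M:
  alloy Q: E = 335.1 GPa, ρ = 10200 kg/m³
  alloy A: E = 209.0 GPa, ρ = 7810 kg/m³
  alloy W: E = 120.0 GPa, ρ = 1620 kg/m³
  alloy X: E = 3.395 GPa, ρ = 1110 kg/m³
  alloy R: E = 106.0 GPa, ρ = 8842 kg/m³
  alloy W: M = 74.1 MN·m/kg
  alloy Q: M = 32.9 MN·m/kg
  alloy A: M = 26.8 MN·m/kg
  alloy R: M = 12.0 MN·m/kg
  alloy X: M = 3.06 MN·m/kg
Alloy W has the largest M.

alloy W, M = 74.1 MN·m/kg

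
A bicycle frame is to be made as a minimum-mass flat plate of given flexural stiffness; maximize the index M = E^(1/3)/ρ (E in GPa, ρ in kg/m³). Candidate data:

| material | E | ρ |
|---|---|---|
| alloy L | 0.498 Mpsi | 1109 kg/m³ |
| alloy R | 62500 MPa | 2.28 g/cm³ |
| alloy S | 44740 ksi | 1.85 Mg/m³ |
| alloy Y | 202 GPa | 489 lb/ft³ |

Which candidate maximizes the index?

alloy S

Normalizing units and computing the index:
  alloy L: E = 3.434 GPa, ρ = 1109 kg/m³
  alloy R: E = 62.50 GPa, ρ = 2280 kg/m³
  alloy S: E = 308.5 GPa, ρ = 1850 kg/m³
  alloy Y: E = 202.0 GPa, ρ = 7833 kg/m³
  alloy S: M = 3.65×10⁻³
  alloy R: M = 1.74×10⁻³
  alloy L: M = 1.36×10⁻³
  alloy Y: M = 0.749×10⁻³
Highest index: alloy S.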